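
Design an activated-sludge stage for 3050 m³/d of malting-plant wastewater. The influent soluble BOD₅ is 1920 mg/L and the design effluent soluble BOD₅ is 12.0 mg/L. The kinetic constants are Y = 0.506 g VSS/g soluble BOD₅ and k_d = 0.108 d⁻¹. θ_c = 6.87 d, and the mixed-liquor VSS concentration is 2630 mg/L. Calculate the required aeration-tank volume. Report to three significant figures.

From the SRT design equation V = Y Q (S₀−S) θ_c / [X (1 + k_d θ_c)] = 0.506 × 3050 × (1920 − 12.0) × 6.87 / [2630 × (1 + 0.108 × 6.87)] = 2.02×10^7 / 4581 = 4416 m³.

V ≈ 4420 m³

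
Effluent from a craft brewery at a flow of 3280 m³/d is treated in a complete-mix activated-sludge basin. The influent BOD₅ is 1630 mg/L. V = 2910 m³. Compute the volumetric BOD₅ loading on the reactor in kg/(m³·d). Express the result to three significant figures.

L_v ≈ 1.84 kg BOD₅/(m³·d)

Applied BOD₅ load per unit volume = Q·S₀/V = (3280 × 1630/1000)/2910 = 1.837 kg BOD₅·m⁻³·d⁻¹.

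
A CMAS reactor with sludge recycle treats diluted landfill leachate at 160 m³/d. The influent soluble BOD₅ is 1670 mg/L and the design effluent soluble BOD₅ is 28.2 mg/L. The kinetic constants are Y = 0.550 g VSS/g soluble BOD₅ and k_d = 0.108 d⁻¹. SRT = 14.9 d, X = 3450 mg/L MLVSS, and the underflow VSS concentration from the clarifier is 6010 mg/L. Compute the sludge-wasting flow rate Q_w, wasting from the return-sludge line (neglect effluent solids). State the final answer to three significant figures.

Q_w ≈ 9.21 m³/d

From the SRT design equation V = Y Q (S₀−S) θ_c / [X (1 + k_d θ_c)] = 0.550 × 160 × (1670 − 28.2) × 14.9 / [3450 × (1 + 0.108 × 14.9)] = 2.15×10^6 / 9002 = 239.1 m³.
Q_w = (V·X)/(θ_c X_r) = 239.1 × 3450 / (14.9 × 6010) = 9.213 m³/d.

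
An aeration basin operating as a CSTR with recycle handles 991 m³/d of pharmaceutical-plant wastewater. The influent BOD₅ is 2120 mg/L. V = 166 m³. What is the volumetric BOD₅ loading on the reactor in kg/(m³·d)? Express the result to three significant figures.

Volumetric loading L_v = Q·S₀ / V = 991 × 2120 g/m³ / 166.0 m³ = 12656 g/(m³·d) = 12.66 kg BOD₅/(m³·d).

L_v ≈ 12.7 kg BOD₅/(m³·d)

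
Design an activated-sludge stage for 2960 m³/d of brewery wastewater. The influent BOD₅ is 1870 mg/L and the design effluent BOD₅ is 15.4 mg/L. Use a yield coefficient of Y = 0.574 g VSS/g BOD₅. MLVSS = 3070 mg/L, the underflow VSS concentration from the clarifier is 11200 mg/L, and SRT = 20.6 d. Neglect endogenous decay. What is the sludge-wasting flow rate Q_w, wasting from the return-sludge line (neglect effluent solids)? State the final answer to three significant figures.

Q_w ≈ 281 m³/d

With k_d = 0 the design equation reduces to V = Y Q (S₀−S) θ_c / X = 0.574 × 2960 × (1870 − 15.4) × 20.6 / 3070 = 21144 m³.
Wasting from the return line (neglecting effluent solids): Q_w = V·X / (θ_c·X_r) = 21144 × 3070 / (20.6 × 11200) = 281.3 m³/d.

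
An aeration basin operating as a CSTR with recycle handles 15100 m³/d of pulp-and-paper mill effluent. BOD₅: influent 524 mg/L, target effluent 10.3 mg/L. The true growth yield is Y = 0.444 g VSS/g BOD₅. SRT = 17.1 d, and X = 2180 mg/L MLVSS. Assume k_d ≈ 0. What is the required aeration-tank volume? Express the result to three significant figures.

With k_d = 0 the design equation reduces to V = Y Q (S₀−S) θ_c / X = 0.444 × 15100 × (524 − 10.3) × 17.1 / 2180 = 27015 m³.

V ≈ 27000 m³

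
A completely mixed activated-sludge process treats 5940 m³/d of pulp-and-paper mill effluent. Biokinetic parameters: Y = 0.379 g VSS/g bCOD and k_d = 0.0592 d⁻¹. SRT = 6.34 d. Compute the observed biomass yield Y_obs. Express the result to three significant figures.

Y_obs ≈ 0.276 g VSS/g bCOD

The observed yield is Y_obs = Y/(1 + k_d·θ_c) = 0.379 / (1 + 0.0592 × 6.34) = 0.379 / 1.375 = 0.2756 g VSS per g bCOD removed.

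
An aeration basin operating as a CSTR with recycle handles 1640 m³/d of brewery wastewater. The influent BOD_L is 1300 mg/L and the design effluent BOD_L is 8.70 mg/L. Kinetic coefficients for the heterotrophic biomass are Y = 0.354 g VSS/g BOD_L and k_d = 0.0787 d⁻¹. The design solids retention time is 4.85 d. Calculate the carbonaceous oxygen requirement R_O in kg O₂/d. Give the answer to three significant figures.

Correct the yield for decay: Y_obs = Y/(1 + k_d θ_c) = 0.354 / (1 + 0.0787 × 4.85) = 0.354 / 1.382 = 0.2562.
Mass of BOD_L removed per day: Q(S₀ − S) = 1640 × 1291 g/m³ = 2118 kg/d.
Biomass synthesised: P_X = Y_obs × 2118 = 542.6 kg VSS/d.
Carbonaceous O₂ demand = substrate oxidised − cell-mass equivalent = 2118 − 1.42 × 542.6 = 1347 kg O₂/d.

R_O ≈ 1350 kg O₂/d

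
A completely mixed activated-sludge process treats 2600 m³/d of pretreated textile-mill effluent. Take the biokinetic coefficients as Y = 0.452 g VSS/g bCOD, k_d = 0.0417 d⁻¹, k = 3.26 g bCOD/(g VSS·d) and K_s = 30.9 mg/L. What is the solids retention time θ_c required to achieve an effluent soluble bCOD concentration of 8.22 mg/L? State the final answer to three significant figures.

θ_c ≈ 3.73 d

From 1/θ_c = Y·k·S/(K_s + S) − k_d: Y·k·S/(K_s+S) = 0.452 × 3.26 × 8.22 / (30.9 + 8.22) = 0.3096 d⁻¹.
Then 1/θ_c = μ − k_d = 0.3096 − 0.0417 = 0.2679 d⁻¹, giving θ_c = 3.732 d.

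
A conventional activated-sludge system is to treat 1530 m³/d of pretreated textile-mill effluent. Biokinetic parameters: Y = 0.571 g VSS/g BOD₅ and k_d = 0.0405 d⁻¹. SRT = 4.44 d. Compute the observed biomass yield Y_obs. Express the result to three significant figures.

Y_obs ≈ 0.484 g VSS/g BOD₅

Y_obs = Y / (1 + k_d θ_c) = 0.571 / (1 + 0.0405 × 4.44) = 0.571 / 1.180 = 0.4840.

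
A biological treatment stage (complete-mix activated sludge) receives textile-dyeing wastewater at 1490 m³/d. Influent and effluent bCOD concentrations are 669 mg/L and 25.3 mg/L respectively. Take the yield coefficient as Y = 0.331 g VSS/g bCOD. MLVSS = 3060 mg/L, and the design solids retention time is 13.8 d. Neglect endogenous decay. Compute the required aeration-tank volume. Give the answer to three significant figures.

V ≈ 1430 m³

Biomass mass balance (decay neglected): V·X = Y·Q·(S₀ − S)·θ_c, so V = 0.331 × 1490 × (669 − 25.3) × 13.8 / 3060 = 1432 m³.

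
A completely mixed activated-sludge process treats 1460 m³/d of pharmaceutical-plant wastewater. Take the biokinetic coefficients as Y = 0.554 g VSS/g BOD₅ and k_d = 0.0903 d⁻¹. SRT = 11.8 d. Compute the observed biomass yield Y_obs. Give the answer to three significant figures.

Y_obs = Y / (1 + k_d θ_c) = 0.554 / (1 + 0.0903 × 11.8) = 0.554 / 2.066 = 0.2682.

Y_obs ≈ 0.268 g VSS/g BOD₅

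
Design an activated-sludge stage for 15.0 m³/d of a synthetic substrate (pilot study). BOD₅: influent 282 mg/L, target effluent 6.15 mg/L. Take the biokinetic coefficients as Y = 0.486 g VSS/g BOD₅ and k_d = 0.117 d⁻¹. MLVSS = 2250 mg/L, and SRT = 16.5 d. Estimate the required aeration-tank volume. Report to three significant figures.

Rearranging the biomass balance for a CMAS with decay, V = Y·Q·ΔS·θ_c / [X·(1+k_d θ_c)] = 0.486 × 15.0 × (282 − 6.15) × 16.5 / [2250 × (1 + 0.117 × 16.5)] = 3.32×10^4 / 6594 = 5.032 m³.

V ≈ 5.03 m³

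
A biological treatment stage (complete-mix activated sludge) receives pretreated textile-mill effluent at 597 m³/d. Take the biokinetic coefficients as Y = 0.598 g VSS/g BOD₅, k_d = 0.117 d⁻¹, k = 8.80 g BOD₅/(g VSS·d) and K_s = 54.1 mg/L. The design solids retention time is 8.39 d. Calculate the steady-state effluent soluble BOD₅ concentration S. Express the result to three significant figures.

Effluent substrate depends only on kinetics and SRT: S = K_s(1 + k_d θ_c) / [θ_c(Yk − k_d) − 1] = 54.1 × (1 + 0.117 × 8.39) / [8.39 × (0.598 × 8.80 − 0.117) − 1] = 107.2 / 42.17 = 2.542 mg/L.

S ≈ 2.54 mg/L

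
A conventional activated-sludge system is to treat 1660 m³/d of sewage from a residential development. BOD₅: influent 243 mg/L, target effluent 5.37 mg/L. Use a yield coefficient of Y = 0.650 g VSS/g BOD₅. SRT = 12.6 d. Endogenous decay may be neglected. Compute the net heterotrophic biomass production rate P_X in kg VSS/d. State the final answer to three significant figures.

Since k_d ≈ 0, Y_obs = Y = 0.650 g VSS/g BOD₅.
Substrate removed = Q·(S₀ − S) = 1660 m³/d × (243 − 5.37) g/m³ = 3.94×10^5 g/d = 394.5 kg/d.
Biomass produced: P_X = Y_obs·Q·ΔS = 0.6500 × 394.5 ≈ 256.4 kg VSS/d.

P_X ≈ 256 kg VSS/d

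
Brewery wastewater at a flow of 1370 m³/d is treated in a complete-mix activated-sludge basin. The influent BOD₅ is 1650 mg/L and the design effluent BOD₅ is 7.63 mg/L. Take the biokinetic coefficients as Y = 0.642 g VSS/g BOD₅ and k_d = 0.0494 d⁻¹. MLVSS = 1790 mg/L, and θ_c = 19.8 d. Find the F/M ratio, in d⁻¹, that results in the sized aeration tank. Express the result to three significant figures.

F/M ≈ 0.156 d⁻¹

From the SRT design equation V = Y Q (S₀−S) θ_c / [X (1 + k_d θ_c)] = 0.642 × 1370 × (1650 − 7.63) × 19.8 / [1790 × (1 + 0.0494 × 19.8)] = 2.86×10^7 / 3541 = 8078 m³.
F/M = Q·S₀ / (V·X) = 1370 × 1650 / (8078 × 1790) = 0.1563 g BOD₅·(g VSS·d)⁻¹.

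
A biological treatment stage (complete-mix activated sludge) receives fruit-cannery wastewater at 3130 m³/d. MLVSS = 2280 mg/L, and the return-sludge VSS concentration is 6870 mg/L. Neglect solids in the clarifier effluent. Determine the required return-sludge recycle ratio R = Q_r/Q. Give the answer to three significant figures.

Mass balance around the secondary clarifier (neglecting effluent solids): R = X / (X_r − X) = 2280 / (6870 − 2280) = 0.4967.

R ≈ 0.497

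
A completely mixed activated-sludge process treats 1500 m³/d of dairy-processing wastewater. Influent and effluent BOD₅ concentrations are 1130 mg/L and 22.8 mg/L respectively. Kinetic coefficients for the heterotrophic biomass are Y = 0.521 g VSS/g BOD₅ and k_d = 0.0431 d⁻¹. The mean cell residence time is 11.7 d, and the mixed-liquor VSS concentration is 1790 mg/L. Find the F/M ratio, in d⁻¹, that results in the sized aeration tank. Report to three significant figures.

F/M ≈ 0.252 d⁻¹

Steady-state biomass mass balance: V·X·(1 + k_d·θ_c) = Y·Q·(S₀ − S)·θ_c, so V = 0.521 × 1500 × (1130 − 22.8) × 11.7 / [1790 × (1 + 0.0431 × 11.7)] = 1.01×10^7 / 2693 = 3760 m³.
F/M = Q·S₀ / (V·X) = 1500 × 1130 / (3760 × 1790) = 0.2519 g BOD₅·(g VSS·d)⁻¹.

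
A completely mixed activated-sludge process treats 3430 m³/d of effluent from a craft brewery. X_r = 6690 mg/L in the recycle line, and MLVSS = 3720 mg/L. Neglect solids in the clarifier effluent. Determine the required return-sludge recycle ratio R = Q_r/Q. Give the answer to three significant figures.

R ≈ 1.25

Solids balance on the clarifier gives (1+R)X = R·X_r, so R = X/(X_r − X) = 3720 / (6690 − 3720) = 1.253.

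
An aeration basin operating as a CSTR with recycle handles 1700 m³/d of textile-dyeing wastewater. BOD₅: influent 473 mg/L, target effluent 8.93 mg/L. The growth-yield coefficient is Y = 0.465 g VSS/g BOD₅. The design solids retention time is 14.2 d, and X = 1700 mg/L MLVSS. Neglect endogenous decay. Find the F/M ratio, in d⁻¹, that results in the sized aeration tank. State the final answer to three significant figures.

With k_d = 0 the design equation reduces to V = Y Q (S₀−S) θ_c / X = 0.465 × 1700 × (473 − 8.93) × 14.2 / 1700 = 3064 m³.
F/M = applied load / biomass = Q·S₀/(V·X) = 1700 × 473 / (3064 × 1700) = 0.1544 d⁻¹.

F/M ≈ 0.154 d⁻¹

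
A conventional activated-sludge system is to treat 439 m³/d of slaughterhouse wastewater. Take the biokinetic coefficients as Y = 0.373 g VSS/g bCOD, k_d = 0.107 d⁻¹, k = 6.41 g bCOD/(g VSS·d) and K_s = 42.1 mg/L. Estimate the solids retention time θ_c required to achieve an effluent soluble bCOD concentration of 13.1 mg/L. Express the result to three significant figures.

From 1/θ_c = Y·k·S/(K_s + S) − k_d: Y·k·S/(K_s+S) = 0.373 × 6.41 × 13.1 / (42.1 + 13.1) = 0.5674 d⁻¹.
θ_c = 1/(μ − k_d) = 1/(0.5674 − 0.107) = 1/0.4604 = 2.172 d.

θ_c ≈ 2.17 d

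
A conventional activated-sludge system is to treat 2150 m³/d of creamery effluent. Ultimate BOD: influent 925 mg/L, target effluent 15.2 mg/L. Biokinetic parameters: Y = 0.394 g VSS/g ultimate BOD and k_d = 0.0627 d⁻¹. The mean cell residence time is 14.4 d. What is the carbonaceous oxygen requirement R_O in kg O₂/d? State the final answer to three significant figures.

Observed yield with endogenous decay: Y_obs = Y / (1 + k_d·θ_c) = 0.394 / (1 + 0.0627 × 14.4) = 0.394 / 1.903 = 0.2071 g VSS/g ultimate BOD.
Q·(S₀ − S) = 2150 × (925 − 15.2) × 10⁻³ = 1956 kg/d removed.
Biomass synthesised: P_X = Y_obs × 1956 = 405.0 kg VSS/d.
R_O = Q·ΔS − 1.42 P_X = 1956 − 575.1 = 1381 kg O₂/d.

R_O ≈ 1380 kg O₂/d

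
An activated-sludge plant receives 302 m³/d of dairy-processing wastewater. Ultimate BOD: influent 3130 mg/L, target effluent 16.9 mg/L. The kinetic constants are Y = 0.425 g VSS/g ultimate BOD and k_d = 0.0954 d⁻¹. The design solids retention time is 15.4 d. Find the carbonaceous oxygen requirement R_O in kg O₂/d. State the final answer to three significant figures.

R_O ≈ 710 kg O₂/d

Observed yield with endogenous decay: Y_obs = Y / (1 + k_d·θ_c) = 0.425 / (1 + 0.0954 × 15.4) = 0.425 / 2.469 = 0.1721 g VSS/g ultimate BOD.
Q·(S₀ − S) = 302 × (3130 − 16.9) × 10⁻³ = 940.2 kg/d removed.
P_X = Y_obs·Q·(S₀ − S) = 0.1721 × 940.2 = 161.8 kg VSS/d.
Carbonaceous O₂ demand = substrate oxidised − cell-mass equivalent = 940.2 − 1.42 × 161.8 = 710.4 kg O₂/d.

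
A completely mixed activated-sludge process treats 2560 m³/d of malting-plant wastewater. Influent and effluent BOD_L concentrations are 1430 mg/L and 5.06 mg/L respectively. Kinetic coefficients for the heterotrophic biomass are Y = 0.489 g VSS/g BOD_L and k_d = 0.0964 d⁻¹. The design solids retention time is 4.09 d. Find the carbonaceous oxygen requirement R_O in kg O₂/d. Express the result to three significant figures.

R_O ≈ 1830 kg O₂/d

Y_obs = Y / (1 + k_d θ_c) = 0.489 / (1 + 0.0964 × 4.09) = 0.489 / 1.394 = 0.3507.
Mass of BOD_L removed per day: Q(S₀ − S) = 2560 × 1425 g/m³ = 3648 kg/d.
Net sludge production P_X = 0.3507 × 3648 = 1279 kg VSS/d.
R_O = Q·(S₀ − S) − 1.42·P_X = 3648 − 1.42 × 1279 = 1831 kg O₂/d.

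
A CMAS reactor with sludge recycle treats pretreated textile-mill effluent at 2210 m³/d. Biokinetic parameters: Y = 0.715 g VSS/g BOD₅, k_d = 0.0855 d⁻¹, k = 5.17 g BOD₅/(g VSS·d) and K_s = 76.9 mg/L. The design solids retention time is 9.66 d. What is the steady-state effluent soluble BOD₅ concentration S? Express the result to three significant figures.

S ≈ 4.14 mg/L

From the Monod/SRT balance for a CMAS, S = K_s·(1+k_d θ_c)/[θ_c·(Y k − k_d) − 1] = 76.9 × (1 + 0.0855 × 9.66) / [9.66 × (0.715 × 5.17 − 0.0855) − 1] = 140.4 / 33.88 = 4.144 mg/L.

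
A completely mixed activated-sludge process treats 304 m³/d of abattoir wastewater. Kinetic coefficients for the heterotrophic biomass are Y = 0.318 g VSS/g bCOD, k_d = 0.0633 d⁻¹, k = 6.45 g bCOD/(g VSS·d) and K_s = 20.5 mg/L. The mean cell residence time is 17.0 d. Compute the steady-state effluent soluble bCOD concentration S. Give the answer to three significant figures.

S ≈ 1.30 mg/L

For a completely mixed reactor with recycle the Lawrence–McCarty relation gives S = K_s·(1 + k_d·θ_c) / [θ_c·(Y·k − k_d) − 1] = 20.5 × (1 + 0.0633 × 17.0) / [17.0 × (0.318 × 6.45 − 0.0633) − 1] = 42.56 / 32.79 = 1.298 mg/L.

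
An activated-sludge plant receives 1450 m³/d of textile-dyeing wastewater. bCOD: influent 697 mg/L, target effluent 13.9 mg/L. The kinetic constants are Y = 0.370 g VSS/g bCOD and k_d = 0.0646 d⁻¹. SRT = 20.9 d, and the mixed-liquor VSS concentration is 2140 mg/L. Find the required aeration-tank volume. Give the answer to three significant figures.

V ≈ 1520 m³

From the SRT design equation V = Y Q (S₀−S) θ_c / [X (1 + k_d θ_c)] = 0.370 × 1450 × (697 − 13.9) × 20.9 / [2140 × (1 + 0.0646 × 20.9)] = 7.66×10^6 / 5029 = 1523 m³.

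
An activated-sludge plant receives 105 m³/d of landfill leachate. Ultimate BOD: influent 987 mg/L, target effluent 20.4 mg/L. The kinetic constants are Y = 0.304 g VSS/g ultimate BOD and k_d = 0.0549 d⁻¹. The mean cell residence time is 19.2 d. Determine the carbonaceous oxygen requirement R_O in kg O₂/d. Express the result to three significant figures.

Correct the yield for decay: Y_obs = Y/(1 + k_d θ_c) = 0.304 / (1 + 0.0549 × 19.2) = 0.304 / 2.054 = 0.1480.
Substrate removed = Q·(S₀ − S) = 105 m³/d × (987 − 20.4) g/m³ = 1.01×10^5 g/d = 101.5 kg/d.
P_X = Y_obs·Q·(S₀ − S) = 0.1480 × 101.5 = 15.02 kg VSS/d.
Carbonaceous O₂ demand = substrate oxidised − cell-mass equivalent = 101.5 − 1.42 × 15.02 = 80.16 kg O₂/d.

R_O ≈ 80.2 kg O₂/d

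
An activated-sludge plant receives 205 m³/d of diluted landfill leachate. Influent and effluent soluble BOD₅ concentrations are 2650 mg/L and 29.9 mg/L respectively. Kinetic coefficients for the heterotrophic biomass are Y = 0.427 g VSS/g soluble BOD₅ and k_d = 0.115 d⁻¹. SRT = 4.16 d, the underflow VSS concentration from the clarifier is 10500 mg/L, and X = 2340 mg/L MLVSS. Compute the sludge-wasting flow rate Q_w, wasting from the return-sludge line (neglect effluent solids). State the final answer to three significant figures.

From the SRT design equation V = Y Q (S₀−S) θ_c / [X (1 + k_d θ_c)] = 0.427 × 205 × (2650 − 29.9) × 4.16 / [2340 × (1 + 0.115 × 4.16)] = 9.54×10^5 / 3459 = 275.8 m³.
Wasting from the return line (neglecting effluent solids): Q_w = V·X / (θ_c·X_r) = 275.8 × 2340 / (4.16 × 10500) = 14.77 m³/d.

Q_w ≈ 14.8 m³/d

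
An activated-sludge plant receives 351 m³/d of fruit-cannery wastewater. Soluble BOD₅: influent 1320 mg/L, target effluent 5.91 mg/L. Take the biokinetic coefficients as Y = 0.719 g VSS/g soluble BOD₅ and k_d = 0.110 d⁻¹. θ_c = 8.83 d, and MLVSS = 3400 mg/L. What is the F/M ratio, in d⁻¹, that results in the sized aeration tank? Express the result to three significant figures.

From the SRT design equation V = Y Q (S₀−S) θ_c / [X (1 + k_d θ_c)] = 0.719 × 351 × (1320 − 5.91) × 8.83 / [3400 × (1 + 0.110 × 8.83)] = 2.93×10^6 / 6702 = 436.9 m³.
F/M = applied load / biomass = Q·S₀/(V·X) = 351 × 1320 / (436.9 × 3400) = 0.3119 d⁻¹.

F/M ≈ 0.312 d⁻¹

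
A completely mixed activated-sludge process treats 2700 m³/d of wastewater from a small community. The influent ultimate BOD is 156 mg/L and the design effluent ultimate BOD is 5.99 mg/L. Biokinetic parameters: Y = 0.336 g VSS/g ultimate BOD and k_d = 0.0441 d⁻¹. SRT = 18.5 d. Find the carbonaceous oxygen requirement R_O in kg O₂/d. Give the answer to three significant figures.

R_O ≈ 299 kg O₂/d

Correct the yield for decay: Y_obs = Y/(1 + k_d θ_c) = 0.336 / (1 + 0.0441 × 18.5) = 0.336 / 1.816 = 0.1850.
Q·(S₀ − S) = 2700 × (156 − 5.99) × 10⁻³ = 405.0 kg/d removed.
P_X = Y_obs·Q·(S₀ − S) = 0.1850 × 405.0 = 74.95 kg VSS/d.
R_O = Q·ΔS − 1.42 P_X = 405.0 − 106.4 = 298.6 kg O₂/d.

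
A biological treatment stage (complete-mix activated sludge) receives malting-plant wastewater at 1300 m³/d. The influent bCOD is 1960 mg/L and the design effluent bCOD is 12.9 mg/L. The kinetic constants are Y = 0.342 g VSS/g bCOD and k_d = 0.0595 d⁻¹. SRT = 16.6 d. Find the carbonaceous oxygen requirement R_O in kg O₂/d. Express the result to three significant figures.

R_O ≈ 1910 kg O₂/d

Y_obs = Y / (1 + k_d θ_c) = 0.342 / (1 + 0.0595 × 16.6) = 0.342 / 1.988 = 0.1721.
Q·(S₀ − S) = 1300 × (1960 − 12.9) × 10⁻³ = 2531 kg/d removed.
Biomass synthesised: P_X = Y_obs × 2531 = 435.5 kg VSS/d.
R_O = Q·ΔS − 1.42 P_X = 2531 − 618.4 = 1913 kg O₂/d.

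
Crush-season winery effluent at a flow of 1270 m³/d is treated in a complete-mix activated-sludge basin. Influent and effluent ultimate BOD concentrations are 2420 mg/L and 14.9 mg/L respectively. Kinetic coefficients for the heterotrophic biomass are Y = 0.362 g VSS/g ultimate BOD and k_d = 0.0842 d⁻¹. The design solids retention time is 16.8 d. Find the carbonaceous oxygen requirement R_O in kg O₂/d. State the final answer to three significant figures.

Observed yield with endogenous decay: Y_obs = Y / (1 + k_d·θ_c) = 0.362 / (1 + 0.0842 × 16.8) = 0.362 / 2.415 = 0.1499 g VSS/g ultimate BOD.
Q·(S₀ − S) = 1270 × (2420 − 14.9) × 10⁻³ = 3054 kg/d removed.
P_X = Y_obs·Q·(S₀ − S) = 0.1499 × 3054 = 457.9 kg VSS/d.
R_O = Q·(S₀ − S) − 1.42·P_X = 3054 − 1.42 × 457.9 = 2404 kg O₂/d.

R_O ≈ 2400 kg O₂/d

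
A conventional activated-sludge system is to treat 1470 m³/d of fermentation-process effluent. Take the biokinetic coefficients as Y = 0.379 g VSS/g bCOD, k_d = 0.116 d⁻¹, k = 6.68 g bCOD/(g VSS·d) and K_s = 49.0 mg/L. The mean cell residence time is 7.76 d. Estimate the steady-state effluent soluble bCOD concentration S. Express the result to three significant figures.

For a completely mixed reactor with recycle the Lawrence–McCarty relation gives S = K_s·(1 + k_d·θ_c) / [θ_c·(Y·k − k_d) − 1] = 49.0 × (1 + 0.116 × 7.76) / [7.76 × (0.379 × 6.68 − 0.116) − 1] = 93.11 / 17.75 = 5.247 mg/L.

S ≈ 5.25 mg/L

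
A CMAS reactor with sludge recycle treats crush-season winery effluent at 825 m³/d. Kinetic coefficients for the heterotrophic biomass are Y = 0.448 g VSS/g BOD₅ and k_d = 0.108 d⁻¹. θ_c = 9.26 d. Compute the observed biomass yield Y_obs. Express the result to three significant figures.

Y_obs ≈ 0.224 g VSS/g BOD₅

Correct the yield for decay: Y_obs = Y/(1 + k_d θ_c) = 0.448 / (1 + 0.108 × 9.26) = 0.448 / 2.000 = 0.2240.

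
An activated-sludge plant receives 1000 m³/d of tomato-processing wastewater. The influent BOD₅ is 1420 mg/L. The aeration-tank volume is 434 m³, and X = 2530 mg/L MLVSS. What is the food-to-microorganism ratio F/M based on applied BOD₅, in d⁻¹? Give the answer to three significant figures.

F/M ≈ 1.29 d⁻¹

F/M = Q·S₀ / (V·X) = 1000 × 1420 / (434.0 × 2530) = 1.293 g BOD₅·(g VSS·d)⁻¹.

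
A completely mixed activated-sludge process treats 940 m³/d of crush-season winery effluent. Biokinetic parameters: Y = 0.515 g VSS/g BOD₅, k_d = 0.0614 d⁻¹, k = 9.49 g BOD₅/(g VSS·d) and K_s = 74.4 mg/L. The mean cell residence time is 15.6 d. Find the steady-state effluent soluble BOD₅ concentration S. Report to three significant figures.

S ≈ 1.96 mg/L

From the Monod/SRT balance for a CMAS, S = K_s·(1+k_d θ_c)/[θ_c·(Y k − k_d) − 1] = 74.4 × (1 + 0.0614 × 15.6) / [15.6 × (0.515 × 9.49 − 0.0614) − 1] = 145.7 / 74.28 = 1.961 mg/L.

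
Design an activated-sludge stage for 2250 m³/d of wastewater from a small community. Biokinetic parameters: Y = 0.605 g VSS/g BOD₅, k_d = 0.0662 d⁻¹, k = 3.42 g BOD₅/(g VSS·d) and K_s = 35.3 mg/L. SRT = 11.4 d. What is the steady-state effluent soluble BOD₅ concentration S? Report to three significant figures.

For a completely mixed reactor with recycle the Lawrence–McCarty relation gives S = K_s·(1 + k_d·θ_c) / [θ_c·(Y·k − k_d) − 1] = 35.3 × (1 + 0.0662 × 11.4) / [11.4 × (0.605 × 3.42 − 0.0662) − 1] = 61.94 / 21.83 = 2.837 mg/L.

S ≈ 2.84 mg/L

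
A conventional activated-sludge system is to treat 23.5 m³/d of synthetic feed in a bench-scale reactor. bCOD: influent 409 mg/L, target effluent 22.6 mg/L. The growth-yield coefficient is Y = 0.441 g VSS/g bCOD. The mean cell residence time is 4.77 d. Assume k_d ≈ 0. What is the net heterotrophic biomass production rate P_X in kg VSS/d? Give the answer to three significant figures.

No decay correction is needed, so Y_obs = Y = 0.441.
Substrate removed = Q·(S₀ − S) = 23.5 m³/d × (409 − 22.6) g/m³ = 9.08×10^3 g/d = 9.080 kg/d.
Biomass produced: P_X = Y_obs·Q·ΔS = 0.4410 × 9.080 ≈ 4.004 kg VSS/d.

P_X ≈ 4.00 kg VSS/d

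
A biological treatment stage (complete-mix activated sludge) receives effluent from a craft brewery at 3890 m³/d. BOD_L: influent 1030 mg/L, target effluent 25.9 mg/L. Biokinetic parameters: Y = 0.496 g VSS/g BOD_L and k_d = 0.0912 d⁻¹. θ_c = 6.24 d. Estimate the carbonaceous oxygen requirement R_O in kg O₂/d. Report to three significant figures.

The observed yield is Y_obs = Y/(1 + k_d·θ_c) = 0.496 / (1 + 0.0912 × 6.24) = 0.496 / 1.569 = 0.3161 g VSS per g BOD_L removed.
Mass of BOD_L removed per day: Q(S₀ − S) = 3890 × 1004 g/m³ = 3906 kg/d.
Net sludge production P_X = 0.3161 × 3906 = 1235 kg VSS/d.
R_O = Q·(S₀ − S) − 1.42·P_X = 3906 − 1.42 × 1235 = 2153 kg O₂/d.

R_O ≈ 2150 kg O₂/d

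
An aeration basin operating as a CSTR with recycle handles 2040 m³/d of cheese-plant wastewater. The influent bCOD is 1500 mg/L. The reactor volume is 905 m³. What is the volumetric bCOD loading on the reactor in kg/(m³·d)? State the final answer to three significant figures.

Applied bCOD load per unit volume = Q·S₀/V = (2040 × 1500/1000)/905.0 = 3.381 kg bCOD·m⁻³·d⁻¹.

L_v ≈ 3.38 kg bCOD/(m³·d)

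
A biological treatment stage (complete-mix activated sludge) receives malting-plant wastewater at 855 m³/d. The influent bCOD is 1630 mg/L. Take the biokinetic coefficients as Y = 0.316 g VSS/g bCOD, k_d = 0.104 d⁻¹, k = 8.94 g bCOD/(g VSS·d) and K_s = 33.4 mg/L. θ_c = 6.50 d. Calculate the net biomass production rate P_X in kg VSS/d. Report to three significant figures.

Effluent substrate depends only on kinetics and SRT: S = K_s(1 + k_d θ_c) / [θ_c(Yk − k_d) − 1] = 33.4 × (1 + 0.104 × 6.50) / [6.50 × (0.316 × 8.94 − 0.104) − 1] = 55.98 / 16.69 = 3.355 mg/L.
Correct the yield for decay: Y_obs = Y/(1 + k_d θ_c) = 0.316 / (1 + 0.104 × 6.50) = 0.316 / 1.676 = 0.1885.
Mass of bCOD removed per day: Q(S₀ − S) = 855 × 1627 g/m³ = 1391 kg/d.
P_X = Y_obs · Q(S₀ − S) = 0.1885 × 1391 = 262.2 kg VSS/d.

P_X ≈ 262 kg VSS/d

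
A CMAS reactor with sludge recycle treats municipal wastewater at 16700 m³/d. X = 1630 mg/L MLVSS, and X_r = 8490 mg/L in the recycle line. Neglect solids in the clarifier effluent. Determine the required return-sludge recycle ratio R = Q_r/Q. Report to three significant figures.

R ≈ 0.238

Solids balance on the clarifier gives (1+R)X = R·X_r, so R = X/(X_r − X) = 1630 / (8490 − 1630) = 0.2376.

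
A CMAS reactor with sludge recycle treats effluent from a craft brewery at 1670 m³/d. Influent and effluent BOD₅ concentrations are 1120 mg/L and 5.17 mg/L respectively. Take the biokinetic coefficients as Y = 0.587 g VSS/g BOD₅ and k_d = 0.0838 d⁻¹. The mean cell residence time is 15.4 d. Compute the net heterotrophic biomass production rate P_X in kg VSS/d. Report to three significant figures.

P_X ≈ 477 kg VSS/d

Observed yield with endogenous decay: Y_obs = Y / (1 + k_d·θ_c) = 0.587 / (1 + 0.0838 × 15.4) = 0.587 / 2.291 = 0.2563 g VSS/g BOD₅.
Q·(S₀ − S) = 1670 × (1120 − 5.17) × 10⁻³ = 1862 kg/d removed.
So the net sludge growth is P_X = 0.2563 × 1862 = 477.1 kg VSS/d.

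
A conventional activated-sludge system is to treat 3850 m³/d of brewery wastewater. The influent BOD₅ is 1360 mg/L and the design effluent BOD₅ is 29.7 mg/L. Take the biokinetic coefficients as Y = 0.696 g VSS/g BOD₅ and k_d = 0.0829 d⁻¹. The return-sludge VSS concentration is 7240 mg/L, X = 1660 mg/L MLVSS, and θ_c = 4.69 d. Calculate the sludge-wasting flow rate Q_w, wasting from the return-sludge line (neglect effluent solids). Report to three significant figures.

Rearranging the biomass balance for a CMAS with decay, V = Y·Q·ΔS·θ_c / [X·(1+k_d θ_c)] = 0.696 × 3850 × (1360 − 29.7) × 4.69 / [1660 × (1 + 0.0829 × 4.69)] = 1.67×10^7 / 2305 = 7252 m³.
Wasting from the return line (neglecting effluent solids): Q_w = V·X / (θ_c·X_r) = 7252 × 1660 / (4.69 × 7240) = 354.5 m³/d.

Q_w ≈ 355 m³/d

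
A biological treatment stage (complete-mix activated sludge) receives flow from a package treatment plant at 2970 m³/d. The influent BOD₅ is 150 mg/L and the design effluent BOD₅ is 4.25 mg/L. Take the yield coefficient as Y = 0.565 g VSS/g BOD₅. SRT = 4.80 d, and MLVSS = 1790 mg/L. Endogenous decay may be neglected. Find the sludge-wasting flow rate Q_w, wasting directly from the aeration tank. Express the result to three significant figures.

Q_w ≈ 137 m³/d

With k_d = 0 the design equation reduces to V = Y Q (S₀−S) θ_c / X = 0.565 × 2970 × (150 − 4.25) × 4.80 / 1790 = 655.8 m³.
Wasting from the aeration tank: Q_w = V / θ_c = 655.8 / 4.80 = 136.6 m³/d.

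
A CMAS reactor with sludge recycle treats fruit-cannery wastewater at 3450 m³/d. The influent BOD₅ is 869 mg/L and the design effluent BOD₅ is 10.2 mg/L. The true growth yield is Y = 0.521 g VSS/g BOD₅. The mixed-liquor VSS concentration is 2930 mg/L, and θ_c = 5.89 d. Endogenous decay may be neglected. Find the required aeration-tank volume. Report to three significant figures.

Biomass mass balance (decay neglected): V·X = Y·Q·(S₀ − S)·θ_c, so V = 0.521 × 3450 × (869 − 10.2) × 5.89 / 2930 = 3103 m³.

V ≈ 3100 m³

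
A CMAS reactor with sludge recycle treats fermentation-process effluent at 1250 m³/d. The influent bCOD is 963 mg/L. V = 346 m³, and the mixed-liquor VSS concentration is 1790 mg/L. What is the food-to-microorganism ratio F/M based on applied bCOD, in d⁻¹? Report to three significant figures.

F/M ≈ 1.94 d⁻¹

F/M = applied load / biomass = Q·S₀/(V·X) = 1250 × 963 / (346.0 × 1790) = 1.944 d⁻¹.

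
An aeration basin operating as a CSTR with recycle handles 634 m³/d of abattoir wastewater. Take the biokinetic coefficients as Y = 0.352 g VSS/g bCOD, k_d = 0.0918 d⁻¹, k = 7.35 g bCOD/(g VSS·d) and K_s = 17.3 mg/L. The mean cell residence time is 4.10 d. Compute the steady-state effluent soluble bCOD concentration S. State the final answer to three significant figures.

For a completely mixed reactor with recycle the Lawrence–McCarty relation gives S = K_s·(1 + k_d·θ_c) / [θ_c·(Y·k − k_d) − 1] = 17.3 × (1 + 0.0918 × 4.10) / [4.10 × (0.352 × 7.35 − 0.0918) − 1] = 23.81 / 9.231 = 2.579 mg/L.

S ≈ 2.58 mg/L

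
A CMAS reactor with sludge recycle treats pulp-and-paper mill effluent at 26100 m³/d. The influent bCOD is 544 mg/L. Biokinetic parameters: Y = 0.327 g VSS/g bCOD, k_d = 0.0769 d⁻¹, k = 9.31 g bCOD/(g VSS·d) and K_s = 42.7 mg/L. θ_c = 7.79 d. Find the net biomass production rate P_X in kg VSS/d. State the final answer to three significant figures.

For a completely mixed reactor with recycle the Lawrence–McCarty relation gives S = K_s·(1 + k_d·θ_c) / [θ_c·(Y·k − k_d) − 1] = 42.7 × (1 + 0.0769 × 7.79) / [7.79 × (0.327 × 9.31 − 0.0769) − 1] = 68.28 / 22.12 = 3.087 mg/L.
Y_obs = Y / (1 + k_d θ_c) = 0.327 / (1 + 0.0769 × 7.79) = 0.327 / 1.599 = 0.2045.
Mass of bCOD removed per day: Q(S₀ − S) = 26100 × 540.9 g/m³ = 14118 kg/d.
Net biomass production P_X = Y_obs × Q·(S₀ − S) = 0.2045 × 14118 = 2887 kg VSS/d.

P_X ≈ 2890 kg VSS/d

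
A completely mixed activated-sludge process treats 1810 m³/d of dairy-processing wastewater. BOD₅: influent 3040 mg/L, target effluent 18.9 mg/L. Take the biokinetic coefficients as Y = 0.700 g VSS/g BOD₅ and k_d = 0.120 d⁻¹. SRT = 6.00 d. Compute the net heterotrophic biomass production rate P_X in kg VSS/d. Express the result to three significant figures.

P_X ≈ 2230 kg VSS/d

Correct the yield for decay: Y_obs = Y/(1 + k_d θ_c) = 0.700 / (1 + 0.120 × 6.00) = 0.700 / 1.720 = 0.4070.
ΔS = 3040 − 18.9 = 3021 mg/L, so the substrate removal rate is 1810 × 3021/1000 = 5468 kg BOD₅/d.
So the net sludge growth is P_X = 0.4070 × 5468 = 2225 kg VSS/d.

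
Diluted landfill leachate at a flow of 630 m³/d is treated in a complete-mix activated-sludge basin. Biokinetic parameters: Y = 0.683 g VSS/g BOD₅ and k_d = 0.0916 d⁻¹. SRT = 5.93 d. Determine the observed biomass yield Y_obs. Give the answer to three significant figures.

Y_obs ≈ 0.443 g VSS/g BOD₅

Observed yield with endogenous decay: Y_obs = Y / (1 + k_d·θ_c) = 0.683 / (1 + 0.0916 × 5.93) = 0.683 / 1.543 = 0.4426 g VSS/g BOD₅.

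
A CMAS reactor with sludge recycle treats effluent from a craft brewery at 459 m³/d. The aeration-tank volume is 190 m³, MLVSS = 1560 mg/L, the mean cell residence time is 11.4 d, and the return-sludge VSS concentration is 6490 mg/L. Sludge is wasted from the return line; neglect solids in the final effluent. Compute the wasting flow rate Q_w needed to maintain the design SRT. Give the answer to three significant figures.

Wasting from the return line (neglecting effluent solids): Q_w = V·X / (θ_c·X_r) = 190.0 × 1560 / (11.4 × 6490) = 4.006 m³/d.

Q_w ≈ 4.01 m³/d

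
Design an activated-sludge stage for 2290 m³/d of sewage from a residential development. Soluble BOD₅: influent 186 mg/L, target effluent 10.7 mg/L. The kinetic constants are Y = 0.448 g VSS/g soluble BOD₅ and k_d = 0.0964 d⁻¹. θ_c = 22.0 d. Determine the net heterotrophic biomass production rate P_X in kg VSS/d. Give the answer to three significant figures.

P_X ≈ 57.6 kg VSS/d

Correct the yield for decay: Y_obs = Y/(1 + k_d θ_c) = 0.448 / (1 + 0.0964 × 22.0) = 0.448 / 3.121 = 0.1436.
Mass of soluble BOD₅ removed per day: Q(S₀ − S) = 2290 × 175.3 g/m³ = 401.4 kg/d.
P_X = Y_obs · Q(S₀ − S) = 0.1436 × 401.4 = 57.63 kg VSS/d.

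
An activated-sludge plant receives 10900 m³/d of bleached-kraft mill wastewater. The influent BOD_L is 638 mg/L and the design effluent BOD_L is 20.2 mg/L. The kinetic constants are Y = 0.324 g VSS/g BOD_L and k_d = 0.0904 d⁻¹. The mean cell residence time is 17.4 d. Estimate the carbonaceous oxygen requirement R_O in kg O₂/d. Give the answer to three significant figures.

Y_obs = Y / (1 + k_d θ_c) = 0.324 / (1 + 0.0904 × 17.4) = 0.324 / 2.573 = 0.1259.
Q·(S₀ − S) = 10900 × (638 − 20.2) × 10⁻³ = 6734 kg/d removed.
P_X = Y_obs·Q·(S₀ − S) = 0.1259 × 6734 = 848.0 kg VSS/d.
R_O = Q·ΔS − 1.42 P_X = 6734 − 1204 = 5530 kg O₂/d.

R_O ≈ 5530 kg O₂/d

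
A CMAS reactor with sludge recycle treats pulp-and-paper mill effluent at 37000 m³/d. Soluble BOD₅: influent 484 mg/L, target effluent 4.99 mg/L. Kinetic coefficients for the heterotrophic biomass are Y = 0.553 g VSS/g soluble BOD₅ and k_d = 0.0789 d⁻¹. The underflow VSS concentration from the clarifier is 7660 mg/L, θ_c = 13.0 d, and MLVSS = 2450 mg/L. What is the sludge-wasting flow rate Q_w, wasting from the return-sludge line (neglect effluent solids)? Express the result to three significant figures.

Rearranging the biomass balance for a CMAS with decay, V = Y·Q·ΔS·θ_c / [X·(1+k_d θ_c)] = 0.553 × 37000 × (484 − 4.99) × 13.0 / [2450 × (1 + 0.0789 × 13.0)] = 1.27×10^8 / 4963 = 25673 m³.
Wasting from the return line (neglecting effluent solids): Q_w = V·X / (θ_c·X_r) = 25673 × 2450 / (13.0 × 7660) = 631.6 m³/d.

Q_w ≈ 632 m³/d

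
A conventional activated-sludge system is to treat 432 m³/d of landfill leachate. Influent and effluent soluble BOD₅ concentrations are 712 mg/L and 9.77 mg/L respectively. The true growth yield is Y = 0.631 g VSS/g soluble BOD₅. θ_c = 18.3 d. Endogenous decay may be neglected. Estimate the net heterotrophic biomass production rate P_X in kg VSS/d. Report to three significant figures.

No decay correction is needed, so Y_obs = Y = 0.631.
Substrate removed = Q·(S₀ − S) = 432 m³/d × (712 − 9.77) g/m³ = 3.03×10^5 g/d = 303.4 kg/d.
Biomass produced: P_X = Y_obs·Q·ΔS = 0.6310 × 303.4 ≈ 191.4 kg VSS/d.

P_X ≈ 191 kg VSS/d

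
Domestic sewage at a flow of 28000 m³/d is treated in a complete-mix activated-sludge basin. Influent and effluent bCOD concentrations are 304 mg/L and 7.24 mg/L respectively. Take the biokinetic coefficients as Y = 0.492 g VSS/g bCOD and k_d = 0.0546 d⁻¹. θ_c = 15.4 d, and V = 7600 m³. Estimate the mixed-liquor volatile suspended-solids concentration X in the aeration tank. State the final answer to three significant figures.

X = Y·Q·ΔS·θ_c / [V·(1 + k_d θ_c)] = 0.492 × 28000 × (304 − 7.24) × 15.4 / [7600 × (1 + 0.0546 × 15.4)] = 4500 mg/L.

X ≈ 4500 mg/L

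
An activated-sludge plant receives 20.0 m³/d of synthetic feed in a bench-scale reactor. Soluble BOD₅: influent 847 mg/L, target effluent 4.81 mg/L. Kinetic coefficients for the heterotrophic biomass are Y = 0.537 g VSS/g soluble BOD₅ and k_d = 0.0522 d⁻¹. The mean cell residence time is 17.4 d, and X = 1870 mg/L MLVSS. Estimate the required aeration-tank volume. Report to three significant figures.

From the SRT design equation V = Y Q (S₀−S) θ_c / [X (1 + k_d θ_c)] = 0.537 × 20.0 × (847 − 4.81) × 17.4 / [1870 × (1 + 0.0522 × 17.4)] = 1.57×10^5 / 3568 = 44.10 m³.

V ≈ 44.1 m³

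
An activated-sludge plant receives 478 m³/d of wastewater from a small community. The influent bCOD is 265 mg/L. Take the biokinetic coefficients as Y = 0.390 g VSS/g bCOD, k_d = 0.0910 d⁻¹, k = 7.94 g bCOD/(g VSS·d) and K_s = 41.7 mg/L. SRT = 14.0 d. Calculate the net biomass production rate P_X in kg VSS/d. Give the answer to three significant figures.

Effluent substrate depends only on kinetics and SRT: S = K_s(1 + k_d θ_c) / [θ_c(Yk − k_d) − 1] = 41.7 × (1 + 0.0910 × 14.0) / [14.0 × (0.390 × 7.94 − 0.0910) − 1] = 94.83 / 41.08 = 2.308 mg/L.
Correct the yield for decay: Y_obs = Y/(1 + k_d θ_c) = 0.390 / (1 + 0.0910 × 14.0) = 0.390 / 2.274 = 0.1715.
Substrate removed = Q·(S₀ − S) = 478 m³/d × (265 − 2.31) g/m³ = 1.26×10^5 g/d = 125.6 kg/d.
So the net sludge growth is P_X = 0.1715 × 125.6 = 21.54 kg VSS/d.

P_X ≈ 21.5 kg VSS/d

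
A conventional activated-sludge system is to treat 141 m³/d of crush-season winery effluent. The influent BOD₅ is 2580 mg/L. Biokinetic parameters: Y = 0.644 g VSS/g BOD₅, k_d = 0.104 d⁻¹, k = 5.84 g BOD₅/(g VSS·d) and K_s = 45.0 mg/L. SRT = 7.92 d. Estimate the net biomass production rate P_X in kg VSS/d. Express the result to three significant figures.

P_X ≈ 128 kg VSS/d

From the Monod/SRT balance for a CMAS, S = K_s·(1+k_d θ_c)/[θ_c·(Y k − k_d) − 1] = 45.0 × (1 + 0.104 × 7.92) / [7.92 × (0.644 × 5.84 − 0.104) − 1] = 82.07 / 27.96 = 2.935 mg/L.
The observed yield is Y_obs = Y/(1 + k_d·θ_c) = 0.644 / (1 + 0.104 × 7.92) = 0.644 / 1.824 = 0.3531 g VSS per g BOD₅ removed.
Substrate removed = Q·(S₀ − S) = 141 m³/d × (2580 − 2.93) g/m³ = 3.63×10^5 g/d = 363.4 kg/d.
Biomass produced: P_X = Y_obs·Q·ΔS = 0.3531 × 363.4 ≈ 128.3 kg VSS/d.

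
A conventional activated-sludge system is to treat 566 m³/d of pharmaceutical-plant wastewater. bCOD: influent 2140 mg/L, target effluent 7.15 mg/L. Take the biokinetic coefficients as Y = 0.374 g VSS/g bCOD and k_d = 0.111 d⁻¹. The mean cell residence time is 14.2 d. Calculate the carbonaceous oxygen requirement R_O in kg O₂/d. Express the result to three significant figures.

R_O ≈ 958 kg O₂/d

The observed yield is Y_obs = Y/(1 + k_d·θ_c) = 0.374 / (1 + 0.111 × 14.2) = 0.374 / 2.576 = 0.1452 g VSS per g bCOD removed.
ΔS = 2140 − 7.15 = 2133 mg/L, so the substrate removal rate is 566 × 2133/1000 = 1207 kg bCOD/d.
P_X = Y_obs·Q·(S₀ − S) = 0.1452 × 1207 = 175.3 kg VSS/d.
R_O = Q·ΔS − 1.42 P_X = 1207 − 248.9 = 958.3 kg O₂/d.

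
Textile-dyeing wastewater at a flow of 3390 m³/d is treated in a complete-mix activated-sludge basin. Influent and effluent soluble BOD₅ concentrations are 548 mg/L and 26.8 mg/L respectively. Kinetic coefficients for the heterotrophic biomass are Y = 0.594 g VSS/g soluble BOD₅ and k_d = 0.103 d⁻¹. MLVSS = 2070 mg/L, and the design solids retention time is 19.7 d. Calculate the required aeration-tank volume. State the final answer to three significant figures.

V ≈ 3300 m³

From the SRT design equation V = Y Q (S₀−S) θ_c / [X (1 + k_d θ_c)] = 0.594 × 3390 × (548 − 26.8) × 19.7 / [2070 × (1 + 0.103 × 19.7)] = 2.07×10^7 / 6270 = 3297 m³.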